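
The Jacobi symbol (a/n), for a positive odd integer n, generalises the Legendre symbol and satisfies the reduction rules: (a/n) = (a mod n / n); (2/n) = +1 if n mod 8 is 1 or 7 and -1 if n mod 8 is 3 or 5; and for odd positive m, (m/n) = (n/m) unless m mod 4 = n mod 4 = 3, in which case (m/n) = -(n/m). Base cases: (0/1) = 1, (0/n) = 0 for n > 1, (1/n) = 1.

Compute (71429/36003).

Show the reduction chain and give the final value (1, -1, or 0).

(71429/36003): 71429 mod 36003 = 35426, so (71429/36003) = (35426/36003)
factor out 2^1: 35426 = 2^1·17713; with 36003 mod 8 = 3, (2/36003) = -1; sign now -1; continue with (17713/36003)
flip (17713/36003) -> (36003/17713): both odd, 17713 mod 4 = 1, 36003 mod 4 = 3, so the flip contributes +1; sign now -1
(36003/17713): 36003 mod 17713 = 577, so (36003/17713) = (577/17713)
flip (577/17713) -> (17713/577): both odd, 577 mod 4 = 1, 17713 mod 4 = 1, so the flip contributes +1; sign now -1
(17713/577): 17713 mod 577 = 403, so (17713/577) = (403/577)
flip (403/577) -> (577/403): both odd, 403 mod 4 = 3, 577 mod 4 = 1, so the flip contributes +1; sign now -1
(577/403): 577 mod 403 = 174, so (577/403) = (174/403)
factor out 2^1: 174 = 2^1·87; with 403 mod 8 = 3, (2/403) = -1; sign now +1; continue with (87/403)
flip (87/403) -> (403/87): both odd, 87 mod 4 = 3, 403 mod 4 = 3, so the flip contributes -1; sign now -1
(403/87): 403 mod 87 = 55, so (403/87) = (55/87)
flip (55/87) -> (87/55): both odd, 55 mod 4 = 3, 87 mod 4 = 3, so the flip contributes -1; sign now +1
(87/55): 87 mod 55 = 32, so (87/55) = (32/55)
factor out 2^5: 32 = 2^5·1; with 55 mod 8 = 7, (2/55) = +1; sign now +1; continue with (1/55)
reached (1/55) = 1, so the symbol is +1

1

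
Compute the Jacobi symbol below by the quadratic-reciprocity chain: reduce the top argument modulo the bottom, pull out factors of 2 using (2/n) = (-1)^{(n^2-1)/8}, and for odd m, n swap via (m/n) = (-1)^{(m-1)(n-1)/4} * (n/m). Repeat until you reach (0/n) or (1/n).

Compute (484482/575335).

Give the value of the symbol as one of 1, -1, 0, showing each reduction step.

1

484482 = 2^1·242241; (2/575335) = +1 since 575335 mod 8 = 7, so (484482/575335) = (+1)^1·(242241/575335); sign now +1
reciprocity: (242241/575335) = +1·(575335/242241) since 242241 mod 4 = 1, 575335 mod 4 = 3; sign now +1
(575335/242241) = (90853/242241)   [reduce mod 242241]
reciprocity: (90853/242241) = +1·(242241/90853) since 90853 mod 4 = 1, 242241 mod 4 = 1; sign now +1
(242241/90853) = (60535/90853)   [reduce mod 90853]
reciprocity: (60535/90853) = +1·(90853/60535) since 60535 mod 4 = 3, 90853 mod 4 = 1; sign now +1
(90853/60535) = (30318/60535)   [reduce mod 60535]
30318 = 2^1·15159; (2/60535) = +1 since 60535 mod 8 = 7, so (30318/60535) = (+1)^1·(15159/60535); sign now +1
reciprocity: (15159/60535) = -1·(60535/15159) since 15159 mod 4 = 3, 60535 mod 4 = 3; sign now -1
(60535/15159) = (15058/15159)   [reduce mod 15159]
15058 = 2^1·7529; (2/15159) = +1 since 15159 mod 8 = 7, so (15058/15159) = (+1)^1·(7529/15159); sign now -1
reciprocity: (7529/15159) = +1·(15159/7529) since 7529 mod 4 = 1, 15159 mod 4 = 3; sign now -1
(15159/7529) = (101/7529)   [reduce mod 7529]
reciprocity: (101/7529) = +1·(7529/101) since 101 mod 4 = 1, 7529 mod 4 = 1; sign now -1
(7529/101) = (55/101)   [reduce mod 101]
reciprocity: (55/101) = +1·(101/55) since 55 mod 4 = 3, 101 mod 4 = 1; sign now -1
(101/55) = (46/55)   [reduce mod 55]
46 = 2^1·23; (2/55) = +1 since 55 mod 8 = 7, so (46/55) = (+1)^1·(23/55); sign now -1
reciprocity: (23/55) = -1·(55/23) since 23 mod 4 = 3, 55 mod 4 = 3; sign now +1
(55/23) = (9/23)   [reduce mod 23]
reciprocity: (9/23) = +1·(23/9) since 9 mod 4 = 1, 23 mod 4 = 3; sign now +1
(23/9) = (5/9)   [reduce mod 9]
reciprocity: (5/9) = +1·(9/5) since 5 mod 4 = 1, 9 mod 4 = 1; sign now +1
(9/5) = (4/5)   [reduce mod 5]
4 = 2^2·1; (2/5) = -1 since 5 mod 8 = 5, so (4/5) = (-1)^2·(1/5); sign now +1
(1/5) = 1; final value = sign = +1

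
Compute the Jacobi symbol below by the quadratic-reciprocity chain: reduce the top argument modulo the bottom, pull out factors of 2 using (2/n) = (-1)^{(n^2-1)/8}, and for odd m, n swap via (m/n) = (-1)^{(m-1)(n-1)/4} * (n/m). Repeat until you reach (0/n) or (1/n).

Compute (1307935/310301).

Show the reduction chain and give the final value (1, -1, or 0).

-1

(1307935/310301) = (66731/310301)   [reduce mod 310301]
reciprocity: (66731/310301) = +1·(310301/66731) since 66731 mod 4 = 3, 310301 mod 4 = 1; sign now +1
(310301/66731) = (43377/66731)   [reduce mod 66731]
reciprocity: (43377/66731) = +1·(66731/43377) since 43377 mod 4 = 1, 66731 mod 4 = 3; sign now +1
(66731/43377) = (23354/43377)   [reduce mod 43377]
23354 = 2^1·11677; (2/43377) = +1 since 43377 mod 8 = 1, so (23354/43377) = (+1)^1·(11677/43377); sign now +1
reciprocity: (11677/43377) = +1·(43377/11677) since 11677 mod 4 = 1, 43377 mod 4 = 1; sign now +1
(43377/11677) = (8346/11677)   [reduce mod 11677]
8346 = 2^1·4173; (2/11677) = -1 since 11677 mod 8 = 5, so (8346/11677) = (-1)^1·(4173/11677); sign now -1
reciprocity: (4173/11677) = +1·(11677/4173) since 4173 mod 4 = 1, 11677 mod 4 = 1; sign now -1
(11677/4173) = (3331/4173)   [reduce mod 4173]
reciprocity: (3331/4173) = +1·(4173/3331) since 3331 mod 4 = 3, 4173 mod 4 = 1; sign now -1
(4173/3331) = (842/3331)   [reduce mod 3331]
842 = 2^1·421; (2/3331) = -1 since 3331 mod 8 = 3, so (842/3331) = (-1)^1·(421/3331); sign now +1
reciprocity: (421/3331) = +1·(3331/421) since 421 mod 4 = 1, 3331 mod 4 = 3; sign now +1
(3331/421) = (384/421)   [reduce mod 421]
384 = 2^7·3; (2/421) = -1 since 421 mod 8 = 5, so (384/421) = (-1)^7·(3/421); sign now -1
reciprocity: (3/421) = +1·(421/3) since 3 mod 4 = 3, 421 mod 4 = 1; sign now -1
(421/3) = (1/3)   [reduce mod 3]
(1/3) = 1; final value = sign = -1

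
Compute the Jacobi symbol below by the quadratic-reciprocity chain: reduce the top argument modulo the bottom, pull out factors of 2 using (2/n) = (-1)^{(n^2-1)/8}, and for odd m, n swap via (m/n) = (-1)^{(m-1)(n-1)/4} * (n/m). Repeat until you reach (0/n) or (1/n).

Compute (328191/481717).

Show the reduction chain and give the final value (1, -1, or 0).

1

flip (328191/481717) -> (481717/328191): both odd, 328191 mod 4 = 3, 481717 mod 4 = 1, so the flip contributes +1; sign now +1
(481717/328191): 481717 mod 328191 = 153526, so (481717/328191) = (153526/328191)
factor out 2^1: 153526 = 2^1·76763; with 328191 mod 8 = 7, (2/328191) = +1; sign now +1; continue with (76763/328191)
flip (76763/328191) -> (328191/76763): both odd, 76763 mod 4 = 3, 328191 mod 4 = 3, so the flip contributes -1; sign now -1
(328191/76763): 328191 mod 76763 = 21139, so (328191/76763) = (21139/76763)
flip (21139/76763) -> (76763/21139): both odd, 21139 mod 4 = 3, 76763 mod 4 = 3, so the flip contributes -1; sign now +1
(76763/21139): 76763 mod 21139 = 13346, so (76763/21139) = (13346/21139)
factor out 2^1: 13346 = 2^1·6673; with 21139 mod 8 = 3, (2/21139) = -1; sign now -1; continue with (6673/21139)
flip (6673/21139) -> (21139/6673): both odd, 6673 mod 4 = 1, 21139 mod 4 = 3, so the flip contributes +1; sign now -1
(21139/6673): 21139 mod 6673 = 1120, so (21139/6673) = (1120/6673)
factor out 2^5: 1120 = 2^5·35; with 6673 mod 8 = 1, (2/6673) = +1; sign now -1; continue with (35/6673)
flip (35/6673) -> (6673/35): both odd, 35 mod 4 = 3, 6673 mod 4 = 1, so the flip contributes +1; sign now -1
(6673/35): 6673 mod 35 = 23, so (6673/35) = (23/35)
flip (23/35) -> (35/23): both odd, 23 mod 4 = 3, 35 mod 4 = 3, so the flip contributes -1; sign now +1
(35/23): 35 mod 23 = 12, so (35/23) = (12/23)
factor out 2^2: 12 = 2^2·3; with 23 mod 8 = 7, (2/23) = +1; sign now +1; continue with (3/23)
flip (3/23) -> (23/3): both odd, 3 mod 4 = 3, 23 mod 4 = 3, so the flip contributes -1; sign now -1
(23/3): 23 mod 3 = 2, so (23/3) = (2/3)
factor out 2^1: 2 = 2^1·1; with 3 mod 8 = 3, (2/3) = -1; sign now +1; continue with (1/3)
reached (1/3) = 1, so the symbol is +1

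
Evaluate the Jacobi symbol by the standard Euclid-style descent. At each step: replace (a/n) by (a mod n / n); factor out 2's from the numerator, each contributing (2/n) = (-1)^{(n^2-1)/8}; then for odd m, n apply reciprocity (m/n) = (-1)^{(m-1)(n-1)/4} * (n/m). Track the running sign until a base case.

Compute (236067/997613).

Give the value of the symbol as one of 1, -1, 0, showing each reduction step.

1

reciprocity: (236067/997613) = +1·(997613/236067) since 236067 mod 4 = 3, 997613 mod 4 = 1; sign now +1
(997613/236067) = (53345/236067)   [reduce mod 236067]
reciprocity: (53345/236067) = +1·(236067/53345) since 53345 mod 4 = 1, 236067 mod 4 = 3; sign now +1
(236067/53345) = (22687/53345)   [reduce mod 53345]
reciprocity: (22687/53345) = +1·(53345/22687) since 22687 mod 4 = 3, 53345 mod 4 = 1; sign now +1
(53345/22687) = (7971/22687)   [reduce mod 22687]
reciprocity: (7971/22687) = -1·(22687/7971) since 7971 mod 4 = 3, 22687 mod 4 = 3; sign now -1
(22687/7971) = (6745/7971)   [reduce mod 7971]
reciprocity: (6745/7971) = +1·(7971/6745) since 6745 mod 4 = 1, 7971 mod 4 = 3; sign now -1
(7971/6745) = (1226/6745)   [reduce mod 6745]
1226 = 2^1·613; (2/6745) = +1 since 6745 mod 8 = 1, so (1226/6745) = (+1)^1·(613/6745); sign now -1
reciprocity: (613/6745) = +1·(6745/613) since 613 mod 4 = 1, 6745 mod 4 = 1; sign now -1
(6745/613) = (2/613)   [reduce mod 613]
2 = 2^1·1; (2/613) = -1 since 613 mod 8 = 5, so (2/613) = (-1)^1·(1/613); sign now +1
(1/613) = 1; final value = sign = +1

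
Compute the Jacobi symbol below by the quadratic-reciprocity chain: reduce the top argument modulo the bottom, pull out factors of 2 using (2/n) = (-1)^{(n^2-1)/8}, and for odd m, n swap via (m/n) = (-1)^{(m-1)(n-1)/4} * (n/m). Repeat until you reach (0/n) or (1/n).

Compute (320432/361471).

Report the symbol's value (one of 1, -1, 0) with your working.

320432 = 2^4·20027; (2/361471) = +1 since 361471 mod 8 = 7, so (320432/361471) = (+1)^4·(20027/361471); sign now +1
reciprocity: (20027/361471) = -1·(361471/20027) since 20027 mod 4 = 3, 361471 mod 4 = 3; sign now -1
(361471/20027) = (985/20027)   [reduce mod 20027]
reciprocity: (985/20027) = +1·(20027/985) since 985 mod 4 = 1, 20027 mod 4 = 3; sign now -1
(20027/985) = (327/985)   [reduce mod 985]
reciprocity: (327/985) = +1·(985/327) since 327 mod 4 = 3, 985 mod 4 = 1; sign now -1
(985/327) = (4/327)   [reduce mod 327]
4 = 2^2·1; (2/327) = +1 since 327 mod 8 = 7, so (4/327) = (+1)^2·(1/327); sign now -1
(1/327) = 1; final value = sign = -1

-1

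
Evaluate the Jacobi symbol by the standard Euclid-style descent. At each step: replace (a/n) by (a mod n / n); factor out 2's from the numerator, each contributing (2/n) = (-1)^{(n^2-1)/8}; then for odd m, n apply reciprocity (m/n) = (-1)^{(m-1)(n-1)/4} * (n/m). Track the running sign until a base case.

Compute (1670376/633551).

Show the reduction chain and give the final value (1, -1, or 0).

1

(1670376/633551): 1670376 mod 633551 = 403274, so (1670376/633551) = (403274/633551)
factor out 2^1: 403274 = 2^1·201637; with 633551 mod 8 = 7, (2/633551) = +1; sign now +1; continue with (201637/633551)
flip (201637/633551) -> (633551/201637): both odd, 201637 mod 4 = 1, 633551 mod 4 = 3, so the flip contributes +1; sign now +1
(633551/201637): 633551 mod 201637 = 28640, so (633551/201637) = (28640/201637)
factor out 2^5: 28640 = 2^5·895; with 201637 mod 8 = 5, (2/201637) = -1; sign now -1; continue with (895/201637)
flip (895/201637) -> (201637/895): both odd, 895 mod 4 = 3, 201637 mod 4 = 1, so the flip contributes +1; sign now -1
(201637/895): 201637 mod 895 = 262, so (201637/895) = (262/895)
factor out 2^1: 262 = 2^1·131; with 895 mod 8 = 7, (2/895) = +1; sign now -1; continue with (131/895)
flip (131/895) -> (895/131): both odd, 131 mod 4 = 3, 895 mod 4 = 3, so the flip contributes -1; sign now +1
(895/131): 895 mod 131 = 109, so (895/131) = (109/131)
flip (109/131) -> (131/109): both odd, 109 mod 4 = 1, 131 mod 4 = 3, so the flip contributes +1; sign now +1
(131/109): 131 mod 109 = 22, so (131/109) = (22/109)
factor out 2^1: 22 = 2^1·11; with 109 mod 8 = 5, (2/109) = -1; sign now -1; continue with (11/109)
flip (11/109) -> (109/11): both odd, 11 mod 4 = 3, 109 mod 4 = 1, so the flip contributes +1; sign now -1
(109/11): 109 mod 11 = 10, so (109/11) = (10/11)
factor out 2^1: 10 = 2^1·5; with 11 mod 8 = 3, (2/11) = -1; sign now +1; continue with (5/11)
flip (5/11) -> (11/5): both odd, 5 mod 4 = 1, 11 mod 4 = 3, so the flip contributes +1; sign now +1
(11/5): 11 mod 5 = 1, so (11/5) = (1/5)
reached (1/5) = 1, so the symbol is +1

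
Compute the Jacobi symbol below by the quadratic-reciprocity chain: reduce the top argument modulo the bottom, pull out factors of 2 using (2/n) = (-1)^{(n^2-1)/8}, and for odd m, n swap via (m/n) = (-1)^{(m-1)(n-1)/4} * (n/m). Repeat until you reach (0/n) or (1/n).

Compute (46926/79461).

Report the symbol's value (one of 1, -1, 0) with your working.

0

46926 = 2^1·23463; (2/79461) = -1 since 79461 mod 8 = 5, so (46926/79461) = (-1)^1·(23463/79461); sign now -1
reciprocity: (23463/79461) = +1·(79461/23463) since 23463 mod 4 = 3, 79461 mod 4 = 1; sign now -1
(79461/23463) = (9072/23463)   [reduce mod 23463]
9072 = 2^4·567; (2/23463) = +1 since 23463 mod 8 = 7, so (9072/23463) = (+1)^4·(567/23463); sign now -1
reciprocity: (567/23463) = -1·(23463/567) since 567 mod 4 = 3, 23463 mod 4 = 3; sign now +1
(23463/567) = (216/567)   [reduce mod 567]
216 = 2^3·27; (2/567) = +1 since 567 mod 8 = 7, so (216/567) = (+1)^3·(27/567); sign now +1
reciprocity: (27/567) = -1·(567/27) since 27 mod 4 = 3, 567 mod 4 = 3; sign now -1
(567/27) = (0/27)   [reduce mod 27]
(0/27) = 0   [gcd(a, n) > 1]; final value = 0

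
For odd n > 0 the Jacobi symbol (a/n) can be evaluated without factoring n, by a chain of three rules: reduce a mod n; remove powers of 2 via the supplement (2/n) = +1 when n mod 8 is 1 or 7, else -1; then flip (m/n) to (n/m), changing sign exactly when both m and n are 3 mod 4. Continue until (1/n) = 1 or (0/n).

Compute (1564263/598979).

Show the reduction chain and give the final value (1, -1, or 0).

1

(1564263/598979) = (366305/598979)   [reduce mod 598979]
reciprocity: (366305/598979) = +1·(598979/366305) since 366305 mod 4 = 1, 598979 mod 4 = 3; sign now +1
(598979/366305) = (232674/366305)   [reduce mod 366305]
232674 = 2^1·116337; (2/366305) = +1 since 366305 mod 8 = 1, so (232674/366305) = (+1)^1·(116337/366305); sign now +1
reciprocity: (116337/366305) = +1·(366305/116337) since 116337 mod 4 = 1, 366305 mod 4 = 1; sign now +1
(366305/116337) = (17294/116337)   [reduce mod 116337]
17294 = 2^1·8647; (2/116337) = +1 since 116337 mod 8 = 1, so (17294/116337) = (+1)^1·(8647/116337); sign now +1
reciprocity: (8647/116337) = +1·(116337/8647) since 8647 mod 4 = 3, 116337 mod 4 = 1; sign now +1
(116337/8647) = (3926/8647)   [reduce mod 8647]
3926 = 2^1·1963; (2/8647) = +1 since 8647 mod 8 = 7, so (3926/8647) = (+1)^1·(1963/8647); sign now +1
reciprocity: (1963/8647) = -1·(8647/1963) since 1963 mod 4 = 3, 8647 mod 4 = 3; sign now -1
(8647/1963) = (795/1963)   [reduce mod 1963]
reciprocity: (795/1963) = -1·(1963/795) since 795 mod 4 = 3, 1963 mod 4 = 3; sign now +1
(1963/795) = (373/795)   [reduce mod 795]
reciprocity: (373/795) = +1·(795/373) since 373 mod 4 = 1, 795 mod 4 = 3; sign now +1
(795/373) = (49/373)   [reduce mod 373]
reciprocity: (49/373) = +1·(373/49) since 49 mod 4 = 1, 373 mod 4 = 1; sign now +1
(373/49) = (30/49)   [reduce mod 49]
30 = 2^1·15; (2/49) = +1 since 49 mod 8 = 1, so (30/49) = (+1)^1·(15/49); sign now +1
reciprocity: (15/49) = +1·(49/15) since 15 mod 4 = 3, 49 mod 4 = 1; sign now +1
(49/15) = (4/15)   [reduce mod 15]
4 = 2^2·1; (2/15) = +1 since 15 mod 8 = 7, so (4/15) = (+1)^2·(1/15); sign now +1
(1/15) = 1; final value = sign = +1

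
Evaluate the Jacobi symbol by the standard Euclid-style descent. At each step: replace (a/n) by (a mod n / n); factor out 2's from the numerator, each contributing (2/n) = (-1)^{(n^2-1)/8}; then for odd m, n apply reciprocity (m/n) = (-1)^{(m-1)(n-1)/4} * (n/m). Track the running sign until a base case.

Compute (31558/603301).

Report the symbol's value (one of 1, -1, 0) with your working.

1

31558 = 2^1·15779; (2/603301) = -1 since 603301 mod 8 = 5, so (31558/603301) = (-1)^1·(15779/603301); sign now -1
reciprocity: (15779/603301) = +1·(603301/15779) since 15779 mod 4 = 3, 603301 mod 4 = 1; sign now -1
(603301/15779) = (3699/15779)   [reduce mod 15779]
reciprocity: (3699/15779) = -1·(15779/3699) since 3699 mod 4 = 3, 15779 mod 4 = 3; sign now +1
(15779/3699) = (983/3699)   [reduce mod 3699]
reciprocity: (983/3699) = -1·(3699/983) since 983 mod 4 = 3, 3699 mod 4 = 3; sign now -1
(3699/983) = (750/983)   [reduce mod 983]
750 = 2^1·375; (2/983) = +1 since 983 mod 8 = 7, so (750/983) = (+1)^1·(375/983); sign now -1
reciprocity: (375/983) = -1·(983/375) since 375 mod 4 = 3, 983 mod 4 = 3; sign now +1
(983/375) = (233/375)   [reduce mod 375]
reciprocity: (233/375) = +1·(375/233) since 233 mod 4 = 1, 375 mod 4 = 3; sign now +1
(375/233) = (142/233)   [reduce mod 233]
142 = 2^1·71; (2/233) = +1 since 233 mod 8 = 1, so (142/233) = (+1)^1·(71/233); sign now +1
reciprocity: (71/233) = +1·(233/71) since 71 mod 4 = 3, 233 mod 4 = 1; sign now +1
(233/71) = (20/71)   [reduce mod 71]
20 = 2^2·5; (2/71) = +1 since 71 mod 8 = 7, so (20/71) = (+1)^2·(5/71); sign now +1
reciprocity: (5/71) = +1·(71/5) since 5 mod 4 = 1, 71 mod 4 = 3; sign now +1
(71/5) = (1/5)   [reduce mod 5]
(1/5) = 1; final value = sign = +1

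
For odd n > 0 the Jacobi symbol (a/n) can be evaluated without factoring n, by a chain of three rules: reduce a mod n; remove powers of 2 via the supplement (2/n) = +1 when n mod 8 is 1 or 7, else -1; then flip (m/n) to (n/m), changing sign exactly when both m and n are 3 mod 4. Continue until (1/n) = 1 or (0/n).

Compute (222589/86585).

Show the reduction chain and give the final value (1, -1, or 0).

-1

(222589/86585) = (49419/86585)   [reduce mod 86585]
reciprocity: (49419/86585) = +1·(86585/49419) since 49419 mod 4 = 3, 86585 mod 4 = 1; sign now +1
(86585/49419) = (37166/49419)   [reduce mod 49419]
37166 = 2^1·18583; (2/49419) = -1 since 49419 mod 8 = 3, so (37166/49419) = (-1)^1·(18583/49419); sign now -1
reciprocity: (18583/49419) = -1·(49419/18583) since 18583 mod 4 = 3, 49419 mod 4 = 3; sign now +1
(49419/18583) = (12253/18583)   [reduce mod 18583]
reciprocity: (12253/18583) = +1·(18583/12253) since 12253 mod 4 = 1, 18583 mod 4 = 3; sign now +1
(18583/12253) = (6330/12253)   [reduce mod 12253]
6330 = 2^1·3165; (2/12253) = -1 since 12253 mod 8 = 5, so (6330/12253) = (-1)^1·(3165/12253); sign now -1
reciprocity: (3165/12253) = +1·(12253/3165) since 3165 mod 4 = 1, 12253 mod 4 = 1; sign now -1
(12253/3165) = (2758/3165)   [reduce mod 3165]
2758 = 2^1·1379; (2/3165) = -1 since 3165 mod 8 = 5, so (2758/3165) = (-1)^1·(1379/3165); sign now +1
reciprocity: (1379/3165) = +1·(3165/1379) since 1379 mod 4 = 3, 3165 mod 4 = 1; sign now +1
(3165/1379) = (407/1379)   [reduce mod 1379]
reciprocity: (407/1379) = -1·(1379/407) since 407 mod 4 = 3, 1379 mod 4 = 3; sign now -1
(1379/407) = (158/407)   [reduce mod 407]
158 = 2^1·79; (2/407) = +1 since 407 mod 8 = 7, so (158/407) = (+1)^1·(79/407); sign now -1
reciprocity: (79/407) = -1·(407/79) since 79 mod 4 = 3, 407 mod 4 = 3; sign now +1
(407/79) = (12/79)   [reduce mod 79]
12 = 2^2·3; (2/79) = +1 since 79 mod 8 = 7, so (12/79) = (+1)^2·(3/79); sign now +1
reciprocity: (3/79) = -1·(79/3) since 3 mod 4 = 3, 79 mod 4 = 3; sign now -1
(79/3) = (1/3)   [reduce mod 3]
(1/3) = 1; final value = sign = -1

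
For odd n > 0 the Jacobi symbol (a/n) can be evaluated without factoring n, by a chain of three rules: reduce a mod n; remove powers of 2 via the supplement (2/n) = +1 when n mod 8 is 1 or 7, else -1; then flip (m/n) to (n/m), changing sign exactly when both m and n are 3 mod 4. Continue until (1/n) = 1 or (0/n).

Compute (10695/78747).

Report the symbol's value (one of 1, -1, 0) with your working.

reciprocity: (10695/78747) = -1·(78747/10695) since 10695 mod 4 = 3, 78747 mod 4 = 3; sign now -1
(78747/10695) = (3882/10695)   [reduce mod 10695]
3882 = 2^1·1941; (2/10695) = +1 since 10695 mod 8 = 7, so (3882/10695) = (+1)^1·(1941/10695); sign now -1
reciprocity: (1941/10695) = +1·(10695/1941) since 1941 mod 4 = 1, 10695 mod 4 = 3; sign now -1
(10695/1941) = (990/1941)   [reduce mod 1941]
990 = 2^1·495; (2/1941) = -1 since 1941 mod 8 = 5, so (990/1941) = (-1)^1·(495/1941); sign now +1
reciprocity: (495/1941) = +1·(1941/495) since 495 mod 4 = 3, 1941 mod 4 = 1; sign now +1
(1941/495) = (456/495)   [reduce mod 495]
456 = 2^3·57; (2/495) = +1 since 495 mod 8 = 7, so (456/495) = (+1)^3·(57/495); sign now +1
reciprocity: (57/495) = +1·(495/57) since 57 mod 4 = 1, 495 mod 4 = 3; sign now +1
(495/57) = (39/57)   [reduce mod 57]
reciprocity: (39/57) = +1·(57/39) since 39 mod 4 = 3, 57 mod 4 = 1; sign now +1
(57/39) = (18/39)   [reduce mod 39]
18 = 2^1·9; (2/39) = +1 since 39 mod 8 = 7, so (18/39) = (+1)^1·(9/39); sign now +1
reciprocity: (9/39) = +1·(39/9) since 9 mod 4 = 1, 39 mod 4 = 3; sign now +1
(39/9) = (3/9)   [reduce mod 9]
reciprocity: (3/9) = +1·(9/3) since 3 mod 4 = 3, 9 mod 4 = 1; sign now +1
(9/3) = (0/3)   [reduce mod 3]
(0/3) = 0   [gcd(a, n) > 1]; final value = 0

0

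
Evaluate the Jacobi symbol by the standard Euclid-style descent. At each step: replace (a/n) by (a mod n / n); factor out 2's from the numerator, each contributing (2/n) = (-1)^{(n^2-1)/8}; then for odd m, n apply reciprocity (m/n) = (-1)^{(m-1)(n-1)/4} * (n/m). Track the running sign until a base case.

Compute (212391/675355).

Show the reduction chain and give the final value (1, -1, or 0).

flip (212391/675355) -> (675355/212391): both odd, 212391 mod 4 = 3, 675355 mod 4 = 3, so the flip contributes -1; sign now -1
(675355/212391): 675355 mod 212391 = 38182, so (675355/212391) = (38182/212391)
factor out 2^1: 38182 = 2^1·19091; with 212391 mod 8 = 7, (2/212391) = +1; sign now -1; continue with (19091/212391)
flip (19091/212391) -> (212391/19091): both odd, 19091 mod 4 = 3, 212391 mod 4 = 3, so the flip contributes -1; sign now +1
(212391/19091): 212391 mod 19091 = 2390, so (212391/19091) = (2390/19091)
factor out 2^1: 2390 = 2^1·1195; with 19091 mod 8 = 3, (2/19091) = -1; sign now -1; continue with (1195/19091)
flip (1195/19091) -> (19091/1195): both odd, 1195 mod 4 = 3, 19091 mod 4 = 3, so the flip contributes -1; sign now +1
(19091/1195): 19091 mod 1195 = 1166, so (19091/1195) = (1166/1195)
factor out 2^1: 1166 = 2^1·583; with 1195 mod 8 = 3, (2/1195) = -1; sign now -1; continue with (583/1195)
flip (583/1195) -> (1195/583): both odd, 583 mod 4 = 3, 1195 mod 4 = 3, so the flip contributes -1; sign now +1
(1195/583): 1195 mod 583 = 29, so (1195/583) = (29/583)
flip (29/583) -> (583/29): both odd, 29 mod 4 = 1, 583 mod 4 = 3, so the flip contributes +1; sign now +1
(583/29): 583 mod 29 = 3, so (583/29) = (3/29)
flip (3/29) -> (29/3): both odd, 3 mod 4 = 3, 29 mod 4 = 1, so the flip contributes +1; sign now +1
(29/3): 29 mod 3 = 2, so (29/3) = (2/3)
factor out 2^1: 2 = 2^1·1; with 3 mod 8 = 3, (2/3) = -1; sign now -1; continue with (1/3)
reached (1/3) = 1, so the symbol is -1

-1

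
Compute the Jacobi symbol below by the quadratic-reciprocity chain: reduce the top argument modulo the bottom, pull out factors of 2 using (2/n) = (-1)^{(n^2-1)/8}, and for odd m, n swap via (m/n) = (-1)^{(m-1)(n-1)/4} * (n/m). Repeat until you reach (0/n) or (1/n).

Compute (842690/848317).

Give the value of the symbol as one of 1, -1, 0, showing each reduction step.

0

842690 = 2^1·421345; (2/848317) = -1 since 848317 mod 8 = 5, so (842690/848317) = (-1)^1·(421345/848317); sign now -1
reciprocity: (421345/848317) = +1·(848317/421345) since 421345 mod 4 = 1, 848317 mod 4 = 1; sign now -1
(848317/421345) = (5627/421345)   [reduce mod 421345]
reciprocity: (5627/421345) = +1·(421345/5627) since 5627 mod 4 = 3, 421345 mod 4 = 1; sign now -1
(421345/5627) = (4947/5627)   [reduce mod 5627]
reciprocity: (4947/5627) = -1·(5627/4947) since 4947 mod 4 = 3, 5627 mod 4 = 3; sign now +1
(5627/4947) = (680/4947)   [reduce mod 4947]
680 = 2^3·85; (2/4947) = -1 since 4947 mod 8 = 3, so (680/4947) = (-1)^3·(85/4947); sign now -1
reciprocity: (85/4947) = +1·(4947/85) since 85 mod 4 = 1, 4947 mod 4 = 3; sign now -1
(4947/85) = (17/85)   [reduce mod 85]
reciprocity: (17/85) = +1·(85/17) since 17 mod 4 = 1, 85 mod 4 = 1; sign now -1
(85/17) = (0/17)   [reduce mod 17]
(0/17) = 0   [gcd(a, n) > 1]; final value = 0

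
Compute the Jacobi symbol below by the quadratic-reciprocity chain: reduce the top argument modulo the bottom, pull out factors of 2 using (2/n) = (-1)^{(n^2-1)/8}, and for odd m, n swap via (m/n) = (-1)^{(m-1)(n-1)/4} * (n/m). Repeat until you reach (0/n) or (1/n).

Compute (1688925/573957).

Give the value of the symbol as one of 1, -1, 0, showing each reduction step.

0

(1688925/573957) = (541011/573957)   [reduce mod 573957]
reciprocity: (541011/573957) = +1·(573957/541011) since 541011 mod 4 = 3, 573957 mod 4 = 1; sign now +1
(573957/541011) = (32946/541011)   [reduce mod 541011]
32946 = 2^1·16473; (2/541011) = -1 since 541011 mod 8 = 3, so (32946/541011) = (-1)^1·(16473/541011); sign now -1
reciprocity: (16473/541011) = +1·(541011/16473) since 16473 mod 4 = 1, 541011 mod 4 = 3; sign now -1
(541011/16473) = (13875/16473)   [reduce mod 16473]
reciprocity: (13875/16473) = +1·(16473/13875) since 13875 mod 4 = 3, 16473 mod 4 = 1; sign now -1
(16473/13875) = (2598/13875)   [reduce mod 13875]
2598 = 2^1·1299; (2/13875) = -1 since 13875 mod 8 = 3, so (2598/13875) = (-1)^1·(1299/13875); sign now +1
reciprocity: (1299/13875) = -1·(13875/1299) since 1299 mod 4 = 3, 13875 mod 4 = 3; sign now -1
(13875/1299) = (885/1299)   [reduce mod 1299]
reciprocity: (885/1299) = +1·(1299/885) since 885 mod 4 = 1, 1299 mod 4 = 3; sign now -1
(1299/885) = (414/885)   [reduce mod 885]
414 = 2^1·207; (2/885) = -1 since 885 mod 8 = 5, so (414/885) = (-1)^1·(207/885); sign now +1
reciprocity: (207/885) = +1·(885/207) since 207 mod 4 = 3, 885 mod 4 = 1; sign now +1
(885/207) = (57/207)   [reduce mod 207]
reciprocity: (57/207) = +1·(207/57) since 57 mod 4 = 1, 207 mod 4 = 3; sign now +1
(207/57) = (36/57)   [reduce mod 57]
36 = 2^2·9; (2/57) = +1 since 57 mod 8 = 1, so (36/57) = (+1)^2·(9/57); sign now +1
reciprocity: (9/57) = +1·(57/9) since 9 mod 4 = 1, 57 mod 4 = 1; sign now +1
(57/9) = (3/9)   [reduce mod 9]
reciprocity: (3/9) = +1·(9/3) since 3 mod 4 = 3, 9 mod 4 = 1; sign now +1
(9/3) = (0/3)   [reduce mod 3]
(0/3) = 0   [gcd(a, n) > 1]; final value = 0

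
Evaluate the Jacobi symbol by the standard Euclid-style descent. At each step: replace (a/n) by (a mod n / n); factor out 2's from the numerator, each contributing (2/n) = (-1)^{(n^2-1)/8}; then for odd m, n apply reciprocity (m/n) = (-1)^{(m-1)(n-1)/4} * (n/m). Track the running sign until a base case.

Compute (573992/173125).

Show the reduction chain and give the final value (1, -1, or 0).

(573992/173125) = (54617/173125)   [reduce mod 173125]
reciprocity: (54617/173125) = +1·(173125/54617) since 54617 mod 4 = 1, 173125 mod 4 = 1; sign now +1
(173125/54617) = (9274/54617)   [reduce mod 54617]
9274 = 2^1·4637; (2/54617) = +1 since 54617 mod 8 = 1, so (9274/54617) = (+1)^1·(4637/54617); sign now +1
reciprocity: (4637/54617) = +1·(54617/4637) since 4637 mod 4 = 1, 54617 mod 4 = 1; sign now +1
(54617/4637) = (3610/4637)   [reduce mod 4637]
3610 = 2^1·1805; (2/4637) = -1 since 4637 mod 8 = 5, so (3610/4637) = (-1)^1·(1805/4637); sign now -1
reciprocity: (1805/4637) = +1·(4637/1805) since 1805 mod 4 = 1, 4637 mod 4 = 1; sign now -1
(4637/1805) = (1027/1805)   [reduce mod 1805]
reciprocity: (1027/1805) = +1·(1805/1027) since 1027 mod 4 = 3, 1805 mod 4 = 1; sign now -1
(1805/1027) = (778/1027)   [reduce mod 1027]
778 = 2^1·389; (2/1027) = -1 since 1027 mod 8 = 3, so (778/1027) = (-1)^1·(389/1027); sign now +1
reciprocity: (389/1027) = +1·(1027/389) since 389 mod 4 = 1, 1027 mod 4 = 3; sign now +1
(1027/389) = (249/389)   [reduce mod 389]
reciprocity: (249/389) = +1·(389/249) since 249 mod 4 = 1, 389 mod 4 = 1; sign now +1
(389/249) = (140/249)   [reduce mod 249]
140 = 2^2·35; (2/249) = +1 since 249 mod 8 = 1, so (140/249) = (+1)^2·(35/249); sign now +1
reciprocity: (35/249) = +1·(249/35) since 35 mod 4 = 3, 249 mod 4 = 1; sign now +1
(249/35) = (4/35)   [reduce mod 35]
4 = 2^2·1; (2/35) = -1 since 35 mod 8 = 3, so (4/35) = (-1)^2·(1/35); sign now +1
(1/35) = 1; final value = sign = +1

1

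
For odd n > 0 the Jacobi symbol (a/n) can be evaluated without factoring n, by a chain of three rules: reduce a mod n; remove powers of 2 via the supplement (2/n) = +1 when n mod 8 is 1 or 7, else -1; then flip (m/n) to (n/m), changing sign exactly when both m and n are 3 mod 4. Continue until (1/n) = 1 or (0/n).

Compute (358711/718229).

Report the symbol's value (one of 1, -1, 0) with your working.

1

flip (358711/718229) -> (718229/358711): both odd, 358711 mod 4 = 3, 718229 mod 4 = 1, so the flip contributes +1; sign now +1
(718229/358711): 718229 mod 358711 = 807, so (718229/358711) = (807/358711)
flip (807/358711) -> (358711/807): both odd, 807 mod 4 = 3, 358711 mod 4 = 3, so the flip contributes -1; sign now -1
(358711/807): 358711 mod 807 = 403, so (358711/807) = (403/807)
flip (403/807) -> (807/403): both odd, 403 mod 4 = 3, 807 mod 4 = 3, so the flip contributes -1; sign now +1
(807/403): 807 mod 403 = 1, so (807/403) = (1/403)
reached (1/403) = 1, so the symbol is +1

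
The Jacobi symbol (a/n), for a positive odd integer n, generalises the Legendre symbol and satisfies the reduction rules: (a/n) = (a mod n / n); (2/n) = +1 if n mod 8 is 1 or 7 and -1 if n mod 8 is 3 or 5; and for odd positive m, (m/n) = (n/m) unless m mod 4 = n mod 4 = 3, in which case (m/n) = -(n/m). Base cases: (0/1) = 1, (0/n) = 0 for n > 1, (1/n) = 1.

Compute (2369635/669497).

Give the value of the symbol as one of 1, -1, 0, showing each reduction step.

(2369635/669497) = (361144/669497)   [reduce mod 669497]
361144 = 2^3·45143; (2/669497) = +1 since 669497 mod 8 = 1, so (361144/669497) = (+1)^3·(45143/669497); sign now +1
reciprocity: (45143/669497) = +1·(669497/45143) since 45143 mod 4 = 3, 669497 mod 4 = 1; sign now +1
(669497/45143) = (37495/45143)   [reduce mod 45143]
reciprocity: (37495/45143) = -1·(45143/37495) since 37495 mod 4 = 3, 45143 mod 4 = 3; sign now -1
(45143/37495) = (7648/37495)   [reduce mod 37495]
7648 = 2^5·239; (2/37495) = +1 since 37495 mod 8 = 7, so (7648/37495) = (+1)^5·(239/37495); sign now -1
reciprocity: (239/37495) = -1·(37495/239) since 239 mod 4 = 3, 37495 mod 4 = 3; sign now +1
(37495/239) = (211/239)   [reduce mod 239]
reciprocity: (211/239) = -1·(239/211) since 211 mod 4 = 3, 239 mod 4 = 3; sign now -1
(239/211) = (28/211)   [reduce mod 211]
28 = 2^2·7; (2/211) = -1 since 211 mod 8 = 3, so (28/211) = (-1)^2·(7/211); sign now -1
reciprocity: (7/211) = -1·(211/7) since 7 mod 4 = 3, 211 mod 4 = 3; sign now +1
(211/7) = (1/7)   [reduce mod 7]
(1/7) = 1; final value = sign = +1

1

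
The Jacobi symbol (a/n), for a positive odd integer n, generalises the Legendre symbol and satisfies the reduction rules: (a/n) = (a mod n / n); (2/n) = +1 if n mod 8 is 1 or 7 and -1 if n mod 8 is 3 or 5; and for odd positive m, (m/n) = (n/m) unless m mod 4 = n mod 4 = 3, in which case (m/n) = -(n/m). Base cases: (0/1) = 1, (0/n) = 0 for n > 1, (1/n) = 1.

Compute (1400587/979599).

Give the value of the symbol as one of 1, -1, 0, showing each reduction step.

(1400587/979599): 1400587 mod 979599 = 420988, so (1400587/979599) = (420988/979599)
factor out 2^2: 420988 = 2^2·105247; with 979599 mod 8 = 7, (2/979599) = +1; sign now +1; continue with (105247/979599)
flip (105247/979599) -> (979599/105247): both odd, 105247 mod 4 = 3, 979599 mod 4 = 3, so the flip contributes -1; sign now -1
(979599/105247): 979599 mod 105247 = 32376, so (979599/105247) = (32376/105247)
factor out 2^3: 32376 = 2^3·4047; with 105247 mod 8 = 7, (2/105247) = +1; sign now -1; continue with (4047/105247)
flip (4047/105247) -> (105247/4047): both odd, 4047 mod 4 = 3, 105247 mod 4 = 3, so the flip contributes -1; sign now +1
(105247/4047): 105247 mod 4047 = 25, so (105247/4047) = (25/4047)
flip (25/4047) -> (4047/25): both odd, 25 mod 4 = 1, 4047 mod 4 = 3, so the flip contributes +1; sign now +1
(4047/25): 4047 mod 25 = 22, so (4047/25) = (22/25)
factor out 2^1: 22 = 2^1·11; with 25 mod 8 = 1, (2/25) = +1; sign now +1; continue with (11/25)
flip (11/25) -> (25/11): both odd, 11 mod 4 = 3, 25 mod 4 = 1, so the flip contributes +1; sign now +1
(25/11): 25 mod 11 = 3, so (25/11) = (3/11)
flip (3/11) -> (11/3): both odd, 3 mod 4 = 3, 11 mod 4 = 3, so the flip contributes -1; sign now -1
(11/3): 11 mod 3 = 2, so (11/3) = (2/3)
factor out 2^1: 2 = 2^1·1; with 3 mod 8 = 3, (2/3) = -1; sign now +1; continue with (1/3)
reached (1/3) = 1, so the symbol is +1

1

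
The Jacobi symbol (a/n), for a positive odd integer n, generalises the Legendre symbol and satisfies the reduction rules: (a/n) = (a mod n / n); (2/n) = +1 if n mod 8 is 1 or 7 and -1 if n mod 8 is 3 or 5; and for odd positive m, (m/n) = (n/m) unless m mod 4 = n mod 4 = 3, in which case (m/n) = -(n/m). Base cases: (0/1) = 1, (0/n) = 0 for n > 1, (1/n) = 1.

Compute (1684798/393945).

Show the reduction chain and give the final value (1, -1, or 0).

(1684798/393945) = (109018/393945)   [reduce mod 393945]
109018 = 2^1·54509; (2/393945) = +1 since 393945 mod 8 = 1, so (109018/393945) = (+1)^1·(54509/393945); sign now +1
reciprocity: (54509/393945) = +1·(393945/54509) since 54509 mod 4 = 1, 393945 mod 4 = 1; sign now +1
(393945/54509) = (12382/54509)   [reduce mod 54509]
12382 = 2^1·6191; (2/54509) = -1 since 54509 mod 8 = 5, so (12382/54509) = (-1)^1·(6191/54509); sign now -1
reciprocity: (6191/54509) = +1·(54509/6191) since 6191 mod 4 = 3, 54509 mod 4 = 1; sign now -1
(54509/6191) = (4981/6191)   [reduce mod 6191]
reciprocity: (4981/6191) = +1·(6191/4981) since 4981 mod 4 = 1, 6191 mod 4 = 3; sign now -1
(6191/4981) = (1210/4981)   [reduce mod 4981]
1210 = 2^1·605; (2/4981) = -1 since 4981 mod 8 = 5, so (1210/4981) = (-1)^1·(605/4981); sign now +1
reciprocity: (605/4981) = +1·(4981/605) since 605 mod 4 = 1, 4981 mod 4 = 1; sign now +1
(4981/605) = (141/605)   [reduce mod 605]
reciprocity: (141/605) = +1·(605/141) since 141 mod 4 = 1, 605 mod 4 = 1; sign now +1
(605/141) = (41/141)   [reduce mod 141]
reciprocity: (41/141) = +1·(141/41) since 41 mod 4 = 1, 141 mod 4 = 1; sign now +1
(141/41) = (18/41)   [reduce mod 41]
18 = 2^1·9; (2/41) = +1 since 41 mod 8 = 1, so (18/41) = (+1)^1·(9/41); sign now +1
reciprocity: (9/41) = +1·(41/9) since 9 mod 4 = 1, 41 mod 4 = 1; sign now +1
(41/9) = (5/9)   [reduce mod 9]
reciprocity: (5/9) = +1·(9/5) since 5 mod 4 = 1, 9 mod 4 = 1; sign now +1
(9/5) = (4/5)   [reduce mod 5]
4 = 2^2·1; (2/5) = -1 since 5 mod 8 = 5, so (4/5) = (-1)^2·(1/5); sign now +1
(1/5) = 1; final value = sign = +1

1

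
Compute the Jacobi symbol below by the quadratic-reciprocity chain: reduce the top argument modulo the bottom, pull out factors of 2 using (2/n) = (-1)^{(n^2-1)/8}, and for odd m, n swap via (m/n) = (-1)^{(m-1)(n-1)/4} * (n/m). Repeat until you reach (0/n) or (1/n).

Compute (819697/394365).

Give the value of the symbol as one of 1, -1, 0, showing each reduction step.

1

(819697/394365): 819697 mod 394365 = 30967, so (819697/394365) = (30967/394365)
flip (30967/394365) -> (394365/30967): both odd, 30967 mod 4 = 3, 394365 mod 4 = 1, so the flip contributes +1; sign now +1
(394365/30967): 394365 mod 30967 = 22761, so (394365/30967) = (22761/30967)
flip (22761/30967) -> (30967/22761): both odd, 22761 mod 4 = 1, 30967 mod 4 = 3, so the flip contributes +1; sign now +1
(30967/22761): 30967 mod 22761 = 8206, so (30967/22761) = (8206/22761)
factor out 2^1: 8206 = 2^1·4103; with 22761 mod 8 = 1, (2/22761) = +1; sign now +1; continue with (4103/22761)
flip (4103/22761) -> (22761/4103): both odd, 4103 mod 4 = 3, 22761 mod 4 = 1, so the flip contributes +1; sign now +1
(22761/4103): 22761 mod 4103 = 2246, so (22761/4103) = (2246/4103)
factor out 2^1: 2246 = 2^1·1123; with 4103 mod 8 = 7, (2/4103) = +1; sign now +1; continue with (1123/4103)
flip (1123/4103) -> (4103/1123): both odd, 1123 mod 4 = 3, 4103 mod 4 = 3, so the flip contributes -1; sign now -1
(4103/1123): 4103 mod 1123 = 734, so (4103/1123) = (734/1123)
factor out 2^1: 734 = 2^1·367; with 1123 mod 8 = 3, (2/1123) = -1; sign now +1; continue with (367/1123)
flip (367/1123) -> (1123/367): both odd, 367 mod 4 = 3, 1123 mod 4 = 3, so the flip contributes -1; sign now -1
(1123/367): 1123 mod 367 = 22, so (1123/367) = (22/367)
factor out 2^1: 22 = 2^1·11; with 367 mod 8 = 7, (2/367) = +1; sign now -1; continue with (11/367)
flip (11/367) -> (367/11): both odd, 11 mod 4 = 3, 367 mod 4 = 3, so the flip contributes -1; sign now +1
(367/11): 367 mod 11 = 4, so (367/11) = (4/11)
factor out 2^2: 4 = 2^2·1; with 11 mod 8 = 3, (2/11) = -1; sign now +1; continue with (1/11)
reached (1/11) = 1, so the symbol is +1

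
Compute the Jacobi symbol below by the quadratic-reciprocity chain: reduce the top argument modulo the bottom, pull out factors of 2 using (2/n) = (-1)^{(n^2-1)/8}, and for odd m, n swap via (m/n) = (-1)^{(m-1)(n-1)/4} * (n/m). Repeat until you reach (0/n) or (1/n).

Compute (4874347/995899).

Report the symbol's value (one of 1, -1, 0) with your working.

0

(4874347/995899) = (890751/995899)   [reduce mod 995899]
reciprocity: (890751/995899) = -1·(995899/890751) since 890751 mod 4 = 3, 995899 mod 4 = 3; sign now -1
(995899/890751) = (105148/890751)   [reduce mod 890751]
105148 = 2^2·26287; (2/890751) = +1 since 890751 mod 8 = 7, so (105148/890751) = (+1)^2·(26287/890751); sign now -1
reciprocity: (26287/890751) = -1·(890751/26287) since 26287 mod 4 = 3, 890751 mod 4 = 3; sign now +1
(890751/26287) = (23280/26287)   [reduce mod 26287]
23280 = 2^4·1455; (2/26287) = +1 since 26287 mod 8 = 7, so (23280/26287) = (+1)^4·(1455/26287); sign now +1
reciprocity: (1455/26287) = -1·(26287/1455) since 1455 mod 4 = 3, 26287 mod 4 = 3; sign now -1
(26287/1455) = (97/1455)   [reduce mod 1455]
reciprocity: (97/1455) = +1·(1455/97) since 97 mod 4 = 1, 1455 mod 4 = 3; sign now -1
(1455/97) = (0/97)   [reduce mod 97]
(0/97) = 0   [gcd(a, n) > 1]; final value = 0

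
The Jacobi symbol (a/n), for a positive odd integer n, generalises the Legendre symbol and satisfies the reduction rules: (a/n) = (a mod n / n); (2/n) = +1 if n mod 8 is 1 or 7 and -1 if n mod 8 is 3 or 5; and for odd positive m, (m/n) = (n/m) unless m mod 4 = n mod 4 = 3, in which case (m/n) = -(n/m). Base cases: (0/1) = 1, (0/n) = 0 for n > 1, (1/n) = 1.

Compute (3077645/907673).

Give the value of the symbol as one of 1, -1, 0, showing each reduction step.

(3077645/907673): 3077645 mod 907673 = 354626, so (3077645/907673) = (354626/907673)
factor out 2^1: 354626 = 2^1·177313; with 907673 mod 8 = 1, (2/907673) = +1; sign now +1; continue with (177313/907673)
flip (177313/907673) -> (907673/177313): both odd, 177313 mod 4 = 1, 907673 mod 4 = 1, so the flip contributes +1; sign now +1
(907673/177313): 907673 mod 177313 = 21108, so (907673/177313) = (21108/177313)
factor out 2^2: 21108 = 2^2·5277; with 177313 mod 8 = 1, (2/177313) = +1; sign now +1; continue with (5277/177313)
flip (5277/177313) -> (177313/5277): both odd, 5277 mod 4 = 1, 177313 mod 4 = 1, so the flip contributes +1; sign now +1
(177313/5277): 177313 mod 5277 = 3172, so (177313/5277) = (3172/5277)
factor out 2^2: 3172 = 2^2·793; with 5277 mod 8 = 5, (2/5277) = -1; sign now +1; continue with (793/5277)
flip (793/5277) -> (5277/793): both odd, 793 mod 4 = 1, 5277 mod 4 = 1, so the flip contributes +1; sign now +1
(5277/793): 5277 mod 793 = 519, so (5277/793) = (519/793)
flip (519/793) -> (793/519): both odd, 519 mod 4 = 3, 793 mod 4 = 1, so the flip contributes +1; sign now +1
(793/519): 793 mod 519 = 274, so (793/519) = (274/519)
factor out 2^1: 274 = 2^1·137; with 519 mod 8 = 7, (2/519) = +1; sign now +1; continue with (137/519)
flip (137/519) -> (519/137): both odd, 137 mod 4 = 1, 519 mod 4 = 3, so the flip contributes +1; sign now +1
(519/137): 519 mod 137 = 108, so (519/137) = (108/137)
factor out 2^2: 108 = 2^2·27; with 137 mod 8 = 1, (2/137) = +1; sign now +1; continue with (27/137)
flip (27/137) -> (137/27): both odd, 27 mod 4 = 3, 137 mod 4 = 1, so the flip contributes +1; sign now +1
(137/27): 137 mod 27 = 2, so (137/27) = (2/27)
factor out 2^1: 2 = 2^1·1; with 27 mod 8 = 3, (2/27) = -1; sign now -1; continue with (1/27)
reached (1/27) = 1, so the symbol is -1

-1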